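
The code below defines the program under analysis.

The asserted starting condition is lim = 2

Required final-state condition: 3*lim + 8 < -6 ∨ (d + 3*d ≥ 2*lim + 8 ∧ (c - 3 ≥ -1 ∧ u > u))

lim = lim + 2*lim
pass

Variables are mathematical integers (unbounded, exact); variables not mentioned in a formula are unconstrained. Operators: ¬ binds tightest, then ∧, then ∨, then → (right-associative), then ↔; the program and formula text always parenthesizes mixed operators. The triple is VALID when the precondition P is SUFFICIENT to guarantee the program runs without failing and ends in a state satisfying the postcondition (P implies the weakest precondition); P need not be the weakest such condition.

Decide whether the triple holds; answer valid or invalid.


Working backward. After the program, the postcondition 3*lim + 8 < -6 ∨ (d + 3*d ≥ 2*lim + 8 ∧ (c - 3 ≥ -1 ∧ u > u)) must hold; in canonical form it is 3*lim < -14.
Before skip: 3*lim < -14
Before lim := lim + 2*lim: 9*lim < -14
The weakest precondition is 9*lim < -14.
Check whether lim = 2 implies it.
Countermodel: at the initial state lim = 2, the precondition holds but the weakest precondition fails.
Answer: invalid


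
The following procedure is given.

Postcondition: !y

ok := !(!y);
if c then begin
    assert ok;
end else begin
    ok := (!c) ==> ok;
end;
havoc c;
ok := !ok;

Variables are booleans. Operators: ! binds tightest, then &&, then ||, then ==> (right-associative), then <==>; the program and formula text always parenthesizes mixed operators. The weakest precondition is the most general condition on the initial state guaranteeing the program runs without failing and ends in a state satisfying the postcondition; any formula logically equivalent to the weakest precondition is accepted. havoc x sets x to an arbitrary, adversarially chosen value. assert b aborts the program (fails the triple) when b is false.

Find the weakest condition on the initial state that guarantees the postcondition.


Working backward. After the program, !y must hold.
Before ok := !ok: !y
Before havoc c: !y
Then branch requires ok && (!y); else branch requires !y.
Before the if: (c ==> (ok && (!y))) && ((!c) ==> (!y))
Before ok := !(!y): (!c) && ((!c) ==> (!y))
Answer: WP = (!c) && ((!c) ==> (!y))


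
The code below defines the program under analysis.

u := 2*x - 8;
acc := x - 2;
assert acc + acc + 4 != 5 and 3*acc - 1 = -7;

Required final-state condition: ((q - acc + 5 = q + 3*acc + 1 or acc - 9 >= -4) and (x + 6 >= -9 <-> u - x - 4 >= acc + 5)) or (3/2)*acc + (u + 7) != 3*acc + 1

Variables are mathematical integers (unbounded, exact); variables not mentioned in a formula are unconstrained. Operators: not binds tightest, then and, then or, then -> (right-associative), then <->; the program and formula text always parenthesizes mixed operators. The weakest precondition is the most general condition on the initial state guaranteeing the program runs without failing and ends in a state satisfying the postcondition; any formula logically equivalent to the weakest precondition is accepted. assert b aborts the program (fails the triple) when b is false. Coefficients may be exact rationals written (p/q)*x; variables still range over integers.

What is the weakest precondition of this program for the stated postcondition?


Working backward. After the program, the postcondition ((q - acc + 5 = q + 3*acc + 1 or acc - 9 >= -4) and (x + 6 >= -9 <-> u - x - 4 >= acc + 5)) or (3/2)*acc + (u + 7) != 3*acc + 1 must hold; in canonical form it is ((4*acc = 4 or acc >= 5) and (x >= -15 <-> u >= acc + x + 9)) or u != (3/2)*acc - 6.
Before assert acc + acc + 4 != 5 and 3*acc - 1 = -7: 2*acc != 1 and 3*acc = -6 and (((4*acc = 4 or acc >= 5) and (x >= -15 <-> u >= acc + x + 9)) or u != (3/2)*acc - 6)
Before acc := x - 2: 2*x != 5 and 3*x = 0 and (((4*x = 12 or x >= 7) and (x >= -15 <-> u >= 2*x + 7)) or u != (3/2)*x - 9)
Before u := 2*x - 8: 2*x != 5 and 3*x = 0 and (((4*x = 12 or x >= 7) and (not (x >= -15))) or (1/2)*x != -1)
Answer: WP = 2*x != 5 and 3*x = 0 and (((4*x = 12 or x >= 7) and (not (x >= -15))) or (1/2)*x != -1)


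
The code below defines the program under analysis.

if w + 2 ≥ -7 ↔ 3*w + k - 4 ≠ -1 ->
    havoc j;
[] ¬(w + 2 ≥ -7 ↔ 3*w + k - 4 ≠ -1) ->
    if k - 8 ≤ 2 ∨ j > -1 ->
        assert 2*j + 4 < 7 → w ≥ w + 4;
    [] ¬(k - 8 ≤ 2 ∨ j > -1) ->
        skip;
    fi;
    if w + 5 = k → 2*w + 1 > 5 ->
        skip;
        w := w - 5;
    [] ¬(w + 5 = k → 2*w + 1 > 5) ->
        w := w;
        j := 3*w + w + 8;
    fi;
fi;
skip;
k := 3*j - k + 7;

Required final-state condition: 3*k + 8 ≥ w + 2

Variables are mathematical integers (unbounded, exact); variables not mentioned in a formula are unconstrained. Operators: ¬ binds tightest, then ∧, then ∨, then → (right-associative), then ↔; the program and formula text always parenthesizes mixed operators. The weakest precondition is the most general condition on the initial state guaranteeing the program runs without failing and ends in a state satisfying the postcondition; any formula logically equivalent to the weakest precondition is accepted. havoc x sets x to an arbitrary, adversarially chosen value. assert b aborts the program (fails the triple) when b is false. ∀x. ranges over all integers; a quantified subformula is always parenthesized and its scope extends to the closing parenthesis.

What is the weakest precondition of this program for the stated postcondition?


Working backward. After the program, the postcondition 3*k + 8 ≥ w + 2 must hold; in canonical form it is 3*k ≥ w - 6.
Before k := 3*j - k + 7: 9*j ≥ 3*k + w - 27
Before skip: 9*j ≥ 3*k + w - 27
Then branch requires ∀j_1. 9*j_1 ≥ 3*k + w - 27; else branch requires ((k ≤ 10 ∨ j > -1) → ((¬(2*j < 3)) ∧ ((w = k - 5 → 2*w > 4) → 9*j ≥ 3*k + w - 32) ∧ ((¬(w = k - 5 → 2*w > 4)) → 35*w ≥ 3*k - 99))) ∧ ((¬(k ≤ 10 ∨ j > -1)) → (((w = k - 5 → 2*w > 4) → 9*j ≥ 3*k + w - 32) ∧ ((¬(w = k - 5 → 2*w > 4)) → 35*w ≥ 3*k - 99))).
Before the if: ((w ≥ -9 ↔ k + 3*w ≠ 3) → (∀j_1. 9*j_1 ≥ 3*k + w - 27)) ∧ ((¬(w ≥ -9 ↔ k + 3*w ≠ 3)) → (((k ≤ 10 ∨ j > -1) → ((¬(2*j < 3)) ∧ ((w = k - 5 → 2*w > 4) → 9*j ≥ 3*k + w - 32) ∧ ((¬(w = k - 5 → 2*w > 4)) → 35*w ≥ 3*k - 99))) ∧ ((¬(k ≤ 10 ∨ j > -1)) → (((w = k - 5 → 2*w > 4) → 9*j ≥ 3*k + w - 32) ∧ ((¬(w = k - 5 → 2*w > 4)) → 35*w ≥ 3*k - 99)))))
Answer: WP = ((w ≥ -9 ↔ k + 3*w ≠ 3) → (∀j_1. 9*j_1 ≥ 3*k + w - 27)) ∧ ((¬(w ≥ -9 ↔ k + 3*w ≠ 3)) → (((k ≤ 10 ∨ j > -1) → ((¬(2*j < 3)) ∧ ((w = k - 5 → 2*w > 4) → 9*j ≥ 3*k + w - 32) ∧ ((¬(w = k - 5 → 2*w > 4)) → 35*w ≥ 3*k - 99))) ∧ ((¬(k ≤ 10 ∨ j > -1)) → (((w = k - 5 → 2*w > 4) → 9*j ≥ 3*k + w - 32) ∧ ((¬(w = k - 5 → 2*w > 4)) → 35*w ≥ 3*k - 99)))))


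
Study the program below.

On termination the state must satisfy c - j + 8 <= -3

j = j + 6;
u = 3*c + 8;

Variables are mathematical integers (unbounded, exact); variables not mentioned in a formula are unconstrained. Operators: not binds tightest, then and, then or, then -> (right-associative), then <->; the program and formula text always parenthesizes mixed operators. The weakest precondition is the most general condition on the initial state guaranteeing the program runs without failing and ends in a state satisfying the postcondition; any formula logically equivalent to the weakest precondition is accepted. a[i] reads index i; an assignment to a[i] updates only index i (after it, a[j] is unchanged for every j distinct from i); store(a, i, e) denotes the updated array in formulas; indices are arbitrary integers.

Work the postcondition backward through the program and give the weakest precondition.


Working backward. After the program, the postcondition c - j + 8 <= -3 must hold; in canonical form it is c <= j - 11.
Before u := 3*c + 8: c <= j - 11
Before j := j + 6: c <= j - 5
Answer: WP = c <= j - 5


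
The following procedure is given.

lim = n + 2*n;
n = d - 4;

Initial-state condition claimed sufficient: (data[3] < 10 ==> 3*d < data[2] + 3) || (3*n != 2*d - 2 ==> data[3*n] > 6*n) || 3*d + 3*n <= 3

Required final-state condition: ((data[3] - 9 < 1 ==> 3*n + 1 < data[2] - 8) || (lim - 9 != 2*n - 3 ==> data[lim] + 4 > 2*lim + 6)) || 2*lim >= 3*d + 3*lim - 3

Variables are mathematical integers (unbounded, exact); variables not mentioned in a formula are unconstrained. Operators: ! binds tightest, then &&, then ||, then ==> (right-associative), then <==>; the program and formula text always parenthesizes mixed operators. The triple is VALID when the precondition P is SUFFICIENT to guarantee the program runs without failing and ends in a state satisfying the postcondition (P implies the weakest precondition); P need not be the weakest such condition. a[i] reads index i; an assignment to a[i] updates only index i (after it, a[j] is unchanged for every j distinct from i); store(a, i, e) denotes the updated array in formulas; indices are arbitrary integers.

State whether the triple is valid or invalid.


Working backward. After the program, the postcondition ((data[3] - 9 < 1 ==> 3*n + 1 < data[2] - 8) || (lim - 9 != 2*n - 3 ==> data[lim] + 4 > 2*lim + 6)) || 2*lim >= 3*d + 3*lim - 3 must hold; in canonical form it is (data[3] < 10 ==> 3*n < data[2] - 9) || (lim != 2*n + 6 ==> data[lim] > 2*lim + 2) || 3*d + lim <= 3.
Before n := d - 4: (data[3] < 10 ==> 3*d < data[2] + 3) || (lim != 2*d - 2 ==> data[lim] > 2*lim + 2) || 3*d + lim <= 3
Before lim := n + 2*n: (data[3] < 10 ==> 3*d < data[2] + 3) || (3*n != 2*d - 2 ==> data[3*n] > 6*n + 2) || 3*d + 3*n <= 3
The weakest precondition is (data[3] < 10 ==> 3*d < data[2] + 3) || (3*n != 2*d - 2 ==> data[3*n] > 6*n + 2) || 3*d + 3*n <= 3.
Check whether (data[3] < 10 ==> 3*d < data[2] + 3) || (3*n != 2*d - 2 ==> data[3*n] > 6*n) || 3*d + 3*n <= 3 implies it.
Countermodel: at the initial state d = -7039, data = {[2] = -21120, [3] = -15521, [21123] = 42247, elsewhere 42247}, n = 7041, the precondition holds but the weakest precondition fails.
Answer: invalid


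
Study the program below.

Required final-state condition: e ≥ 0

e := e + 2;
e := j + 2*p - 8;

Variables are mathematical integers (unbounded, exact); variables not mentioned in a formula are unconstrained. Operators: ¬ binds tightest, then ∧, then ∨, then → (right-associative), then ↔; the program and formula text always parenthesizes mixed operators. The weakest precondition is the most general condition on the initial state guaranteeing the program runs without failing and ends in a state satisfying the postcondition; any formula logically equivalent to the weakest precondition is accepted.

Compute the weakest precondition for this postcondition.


Working backward. After the program, e ≥ 0 must hold.
Before e := j + 2*p - 8: j + 2*p ≥ 8
Before e := e + 2: j + 2*p ≥ 8
Answer: WP = j + 2*p ≥ 8


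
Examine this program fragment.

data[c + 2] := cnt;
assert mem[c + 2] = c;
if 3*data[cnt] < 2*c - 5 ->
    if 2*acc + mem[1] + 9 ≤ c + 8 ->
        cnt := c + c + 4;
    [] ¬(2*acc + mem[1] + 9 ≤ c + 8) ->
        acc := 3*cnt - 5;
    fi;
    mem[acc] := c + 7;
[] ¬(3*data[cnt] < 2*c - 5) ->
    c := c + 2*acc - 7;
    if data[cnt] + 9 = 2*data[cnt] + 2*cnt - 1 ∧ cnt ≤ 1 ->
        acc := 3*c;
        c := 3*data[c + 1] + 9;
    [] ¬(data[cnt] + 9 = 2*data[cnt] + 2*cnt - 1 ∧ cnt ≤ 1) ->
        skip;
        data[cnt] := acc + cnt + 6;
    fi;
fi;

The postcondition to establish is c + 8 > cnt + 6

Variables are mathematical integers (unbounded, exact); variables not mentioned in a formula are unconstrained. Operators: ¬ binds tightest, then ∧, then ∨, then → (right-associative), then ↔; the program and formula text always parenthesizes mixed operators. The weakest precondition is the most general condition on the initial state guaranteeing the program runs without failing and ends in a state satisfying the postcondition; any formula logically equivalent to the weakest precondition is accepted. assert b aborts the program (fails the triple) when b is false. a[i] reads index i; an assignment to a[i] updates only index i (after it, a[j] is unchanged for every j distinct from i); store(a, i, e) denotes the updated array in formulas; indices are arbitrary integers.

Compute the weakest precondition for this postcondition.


Working backward. After the program, the postcondition c + 8 > cnt + 6 must hold; in canonical form it is c > cnt - 2.
Then branch requires (mem[1] + 2*acc ≤ c - 1 → c < -2) ∧ ((¬(mem[1] + 2*acc ≤ c - 1)) → c > cnt - 2); else branch requires ((data[cnt] + 2*cnt = 10 ∧ cnt ≤ 1) → 3*data[2*acc + c - 6] > cnt - 11) ∧ ((¬(data[cnt] + 2*cnt = 10 ∧ cnt ≤ 1)) → 2*acc + c > cnt + 5).
Before the if: (3*data[cnt] < 2*c - 5 → ((mem[1] + 2*acc ≤ c - 1 → c < -2) ∧ ((¬(mem[1] + 2*acc ≤ c - 1)) → c > cnt - 2))) ∧ ((¬(3*data[cnt] < 2*c - 5)) → (((data[cnt] + 2*cnt = 10 ∧ cnt ≤ 1) → 3*data[2*acc + c - 6] > cnt - 11) ∧ ((¬(data[cnt] + 2*cnt = 10 ∧ cnt ≤ 1)) → 2*acc + c > cnt + 5)))
Before assert mem[c + 2] = c: mem[c + 2] = c ∧ (3*data[cnt] < 2*c - 5 → ((mem[1] + 2*acc ≤ c - 1 → c < -2) ∧ ((¬(mem[1] + 2*acc ≤ c - 1)) → c > cnt - 2))) ∧ ((¬(3*data[cnt] < 2*c - 5)) → (((data[cnt] + 2*cnt = 10 ∧ cnt ≤ 1) → 3*data[2*acc + c - 6] > cnt - 11) ∧ ((¬(data[cnt] + 2*cnt = 10 ∧ cnt ≤ 1)) → 2*acc + c > cnt + 5)))
Before data[c + 2] := cnt: mem[c + 2] = c ∧ (3*store(data, c + 2, cnt)[cnt] < 2*c - 5 → ((mem[1] + 2*acc ≤ c - 1 → c < -2) ∧ ((¬(mem[1] + 2*acc ≤ c - 1)) → c > cnt - 2))) ∧ ((¬(3*store(data, c + 2, cnt)[cnt] < 2*c - 5)) → (((store(data, c + 2, cnt)[cnt] + 2*cnt = 10 ∧ cnt ≤ 1) → 3*store(data, c + 2, cnt)[2*acc + c - 6] > cnt - 11) ∧ ((¬(store(data, c + 2, cnt)[cnt] + 2*cnt = 10 ∧ cnt ≤ 1)) → 2*acc + c > cnt + 5)))
Answer: WP = mem[c + 2] = c ∧ (3*store(data, c + 2, cnt)[cnt] < 2*c - 5 → ((mem[1] + 2*acc ≤ c - 1 → c < -2) ∧ ((¬(mem[1] + 2*acc ≤ c - 1)) → c > cnt - 2))) ∧ ((¬(3*store(data, c + 2, cnt)[cnt] < 2*c - 5)) → (((store(data, c + 2, cnt)[cnt] + 2*cnt = 10 ∧ cnt ≤ 1) → 3*store(data, c + 2, cnt)[2*acc + c - 6] > cnt - 11) ∧ ((¬(store(data, c + 2, cnt)[cnt] + 2*cnt = 10 ∧ cnt ≤ 1)) → 2*acc + c > cnt + 5)))


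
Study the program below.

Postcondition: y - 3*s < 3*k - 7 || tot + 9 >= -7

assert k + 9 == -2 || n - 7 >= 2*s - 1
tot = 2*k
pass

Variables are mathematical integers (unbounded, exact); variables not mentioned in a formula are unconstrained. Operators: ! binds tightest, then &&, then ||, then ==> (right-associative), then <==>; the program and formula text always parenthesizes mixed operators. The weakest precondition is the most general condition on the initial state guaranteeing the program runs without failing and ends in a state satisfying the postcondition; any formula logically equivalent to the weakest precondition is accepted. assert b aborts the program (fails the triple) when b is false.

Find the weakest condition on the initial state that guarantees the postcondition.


Working backward. After the program, the postcondition y - 3*s < 3*k - 7 || tot + 9 >= -7 must hold; in canonical form it is y < 3*k + 3*s - 7 || tot >= -16.
Before skip: y < 3*k + 3*s - 7 || tot >= -16
Before tot := 2*k: y < 3*k + 3*s - 7 || 2*k >= -16
Before assert k + 9 == -2 || n - 7 >= 2*s - 1: (k == -11 || n >= 2*s + 6) && (y < 3*k + 3*s - 7 || 2*k >= -16)
Answer: WP = (k == -11 || n >= 2*s + 6) && (y < 3*k + 3*s - 7 || 2*k >= -16)


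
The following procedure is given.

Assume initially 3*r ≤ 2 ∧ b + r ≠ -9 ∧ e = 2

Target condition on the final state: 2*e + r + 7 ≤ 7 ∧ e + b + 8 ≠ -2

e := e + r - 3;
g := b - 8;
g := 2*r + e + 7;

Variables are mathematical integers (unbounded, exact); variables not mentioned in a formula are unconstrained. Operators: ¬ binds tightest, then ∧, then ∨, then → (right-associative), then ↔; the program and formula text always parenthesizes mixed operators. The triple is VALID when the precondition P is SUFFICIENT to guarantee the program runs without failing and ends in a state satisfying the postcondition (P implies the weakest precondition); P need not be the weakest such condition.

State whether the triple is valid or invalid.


Working backward. After the program, the postcondition 2*e + r + 7 ≤ 7 ∧ e + b + 8 ≠ -2 must hold; in canonical form it is 2*e + r ≤ 0 ∧ b + e ≠ -10.
Before g := 2*r + e + 7: 2*e + r ≤ 0 ∧ b + e ≠ -10
Before g := b - 8: 2*e + r ≤ 0 ∧ b + e ≠ -10
Before e := e + r - 3: 2*e + 3*r ≤ 6 ∧ b + e + r ≠ -7
The weakest precondition is 2*e + 3*r ≤ 6 ∧ b + e + r ≠ -7.
Check whether 3*r ≤ 2 ∧ b + r ≠ -9 ∧ e = 2 implies it.
Every state satisfying the precondition satisfies the weakest precondition: the implication holds.
Answer: valid


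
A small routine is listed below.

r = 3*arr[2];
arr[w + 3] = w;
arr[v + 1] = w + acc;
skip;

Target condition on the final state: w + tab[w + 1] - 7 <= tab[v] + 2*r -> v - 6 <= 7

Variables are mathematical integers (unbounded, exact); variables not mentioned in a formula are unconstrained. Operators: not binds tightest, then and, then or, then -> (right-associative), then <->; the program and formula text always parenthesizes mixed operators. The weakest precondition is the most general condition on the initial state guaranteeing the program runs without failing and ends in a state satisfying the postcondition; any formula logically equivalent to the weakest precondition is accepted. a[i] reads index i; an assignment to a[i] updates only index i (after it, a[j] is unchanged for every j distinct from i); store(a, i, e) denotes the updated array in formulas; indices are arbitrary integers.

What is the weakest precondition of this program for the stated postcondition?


Working backward. After the program, the postcondition w + tab[w + 1] - 7 <= tab[v] + 2*r -> v - 6 <= 7 must hold; in canonical form it is tab[w + 1] + w <= tab[v] + 2*r + 7 -> v <= 13.
Before skip: tab[w + 1] + w <= tab[v] + 2*r + 7 -> v <= 13
Before arr[v + 1] := w + acc: tab[w + 1] + w <= tab[v] + 2*r + 7 -> v <= 13
Before arr[w + 3] := w: tab[w + 1] + w <= tab[v] + 2*r + 7 -> v <= 13
Before r := 3*arr[2]: tab[w + 1] + w <= 6*arr[2] + tab[v] + 7 -> v <= 13
Answer: WP = tab[w + 1] + w <= 6*arr[2] + tab[v] + 7 -> v <= 13


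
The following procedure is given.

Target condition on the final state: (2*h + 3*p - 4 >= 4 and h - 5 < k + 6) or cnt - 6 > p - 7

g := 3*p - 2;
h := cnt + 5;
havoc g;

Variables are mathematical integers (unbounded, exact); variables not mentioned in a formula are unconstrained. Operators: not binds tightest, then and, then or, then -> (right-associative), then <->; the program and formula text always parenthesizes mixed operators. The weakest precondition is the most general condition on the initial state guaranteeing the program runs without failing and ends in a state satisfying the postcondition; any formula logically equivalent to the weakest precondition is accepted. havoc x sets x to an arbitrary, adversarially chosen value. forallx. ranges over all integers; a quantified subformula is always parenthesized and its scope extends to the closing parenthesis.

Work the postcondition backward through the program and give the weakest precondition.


Working backward. After the program, the postcondition (2*h + 3*p - 4 >= 4 and h - 5 < k + 6) or cnt - 6 > p - 7 must hold; in canonical form it is (2*h + 3*p >= 8 and h < k + 11) or cnt > p - 1.
Before havoc g: (2*h + 3*p >= 8 and h < k + 11) or cnt > p - 1
Before h := cnt + 5: (2*cnt + 3*p >= -2 and cnt < k + 6) or cnt > p - 1
Before g := 3*p - 2: (2*cnt + 3*p >= -2 and cnt < k + 6) or cnt > p - 1
Answer: WP = (2*cnt + 3*p >= -2 and cnt < k + 6) or cnt > p - 1


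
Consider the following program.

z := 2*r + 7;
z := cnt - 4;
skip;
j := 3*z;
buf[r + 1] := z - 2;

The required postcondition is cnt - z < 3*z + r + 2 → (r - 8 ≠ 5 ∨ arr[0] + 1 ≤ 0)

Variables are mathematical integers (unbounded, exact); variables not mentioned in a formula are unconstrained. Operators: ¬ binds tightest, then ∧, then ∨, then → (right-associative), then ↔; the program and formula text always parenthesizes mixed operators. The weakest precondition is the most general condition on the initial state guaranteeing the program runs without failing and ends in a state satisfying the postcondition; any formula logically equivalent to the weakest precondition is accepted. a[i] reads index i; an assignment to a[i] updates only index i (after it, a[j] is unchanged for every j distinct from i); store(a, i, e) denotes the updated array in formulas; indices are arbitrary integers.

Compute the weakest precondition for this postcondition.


Working backward. After the program, the postcondition cnt - z < 3*z + r + 2 → (r - 8 ≠ 5 ∨ arr[0] + 1 ≤ 0) must hold; in canonical form it is cnt < r + 4*z + 2 → (r ≠ 13 ∨ arr[0] ≤ -1).
Before buf[r + 1] := z - 2: cnt < r + 4*z + 2 → (r ≠ 13 ∨ arr[0] ≤ -1)
Before j := 3*z: cnt < r + 4*z + 2 → (r ≠ 13 ∨ arr[0] ≤ -1)
Before skip: cnt < r + 4*z + 2 → (r ≠ 13 ∨ arr[0] ≤ -1)
Before z := cnt - 4: 3*cnt + r > 14 → (r ≠ 13 ∨ arr[0] ≤ -1)
Before z := 2*r + 7: 3*cnt + r > 14 → (r ≠ 13 ∨ arr[0] ≤ -1)
Answer: WP = 3*cnt + r > 14 → (r ≠ 13 ∨ arr[0] ≤ -1)


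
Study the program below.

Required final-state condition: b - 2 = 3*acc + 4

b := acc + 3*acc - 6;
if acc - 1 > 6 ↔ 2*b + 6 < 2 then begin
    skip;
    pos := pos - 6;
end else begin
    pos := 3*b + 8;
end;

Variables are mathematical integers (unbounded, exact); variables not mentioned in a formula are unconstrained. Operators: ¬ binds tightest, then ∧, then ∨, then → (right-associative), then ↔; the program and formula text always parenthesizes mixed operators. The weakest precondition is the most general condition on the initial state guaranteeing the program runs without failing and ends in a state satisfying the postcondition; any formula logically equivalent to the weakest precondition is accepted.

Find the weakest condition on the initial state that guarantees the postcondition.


Working backward. After the program, the postcondition b - 2 = 3*acc + 4 must hold; in canonical form it is b = 3*acc + 6.
Then branch requires b = 3*acc + 6; else branch requires b = 3*acc + 6.
Before the if: ((acc > 7 ↔ 2*b < -4) → b = 3*acc + 6) ∧ ((¬(acc > 7 ↔ 2*b < -4)) → b = 3*acc + 6)
Before b := acc + 3*acc - 6: ((acc > 7 ↔ 8*acc < 8) → acc = 12) ∧ ((¬(acc > 7 ↔ 8*acc < 8)) → acc = 12)
Answer: WP = ((acc > 7 ↔ 8*acc < 8) → acc = 12) ∧ ((¬(acc > 7 ↔ 8*acc < 8)) → acc = 12)


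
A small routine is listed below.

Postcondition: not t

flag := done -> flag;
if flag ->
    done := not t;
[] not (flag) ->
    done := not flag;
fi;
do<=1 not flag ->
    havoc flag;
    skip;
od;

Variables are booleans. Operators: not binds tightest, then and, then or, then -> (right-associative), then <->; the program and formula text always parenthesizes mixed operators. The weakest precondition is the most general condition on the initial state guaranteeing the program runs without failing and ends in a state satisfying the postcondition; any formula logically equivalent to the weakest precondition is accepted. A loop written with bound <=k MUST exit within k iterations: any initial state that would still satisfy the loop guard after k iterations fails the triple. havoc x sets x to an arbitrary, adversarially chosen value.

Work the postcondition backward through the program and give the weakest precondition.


Working backward. After the program, not t must hold.
Before the loop (bound <=1), unroll the exhaustion recursion (WP_0 = exit-now case; WP_j = one more guarded iteration, up to j = 1):
  WP_0: flag and (not t)
  WP_1: flag and (flag -> (not t))
So before the loop: flag and (flag -> (not t))
Then branch requires flag and (flag -> (not t)); else branch requires flag and (flag -> (not t)).
Before the if: (flag -> (flag and (flag -> (not t)))) and ((not flag) -> (flag and (flag -> (not t))))
Before flag := done -> flag: ((done -> flag) -> ((done -> flag) and ((done -> flag) -> (not t)))) and ((not (done -> flag)) -> ((done -> flag) and ((done -> flag) -> (not t))))
Answer: WP = ((done -> flag) -> ((done -> flag) and ((done -> flag) -> (not t)))) and ((not (done -> flag)) -> ((done -> flag) and ((done -> flag) -> (not t))))


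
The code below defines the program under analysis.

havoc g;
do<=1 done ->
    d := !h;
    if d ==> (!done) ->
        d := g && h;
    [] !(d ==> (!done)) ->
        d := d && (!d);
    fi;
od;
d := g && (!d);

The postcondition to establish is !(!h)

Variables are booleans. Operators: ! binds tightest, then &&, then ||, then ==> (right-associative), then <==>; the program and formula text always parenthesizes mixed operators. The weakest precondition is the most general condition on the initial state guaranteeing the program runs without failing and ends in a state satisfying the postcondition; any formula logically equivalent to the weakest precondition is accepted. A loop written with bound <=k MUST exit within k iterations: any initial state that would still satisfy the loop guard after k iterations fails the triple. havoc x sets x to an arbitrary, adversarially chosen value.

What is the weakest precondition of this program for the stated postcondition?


Working backward. After the program, the postcondition !(!h) must hold; in canonical form it is h.
Before d := g && (!d): h
Before the loop (bound <=1), unroll the exhaustion recursion (WP_0 = exit-now case; WP_j = one more guarded iteration, up to j = 1):
  WP_0: (!done) && h
  WP_1: (done ==> ((((!h) ==> (!done)) ==> ((!done) && h)) && ((!((!h) ==> (!done))) ==> ((!done) && h)))) && ((!done) ==> h)
So before the loop: (done ==> ((((!h) ==> (!done)) ==> ((!done) && h)) && ((!((!h) ==> (!done))) ==> ((!done) && h)))) && ((!done) ==> h)
Before havoc g: (done ==> ((((!h) ==> (!done)) ==> ((!done) && h)) && ((!((!h) ==> (!done))) ==> ((!done) && h)))) && ((!done) ==> h)
Answer: WP = (done ==> ((((!h) ==> (!done)) ==> ((!done) && h)) && ((!((!h) ==> (!done))) ==> ((!done) && h)))) && ((!done) ==> h)


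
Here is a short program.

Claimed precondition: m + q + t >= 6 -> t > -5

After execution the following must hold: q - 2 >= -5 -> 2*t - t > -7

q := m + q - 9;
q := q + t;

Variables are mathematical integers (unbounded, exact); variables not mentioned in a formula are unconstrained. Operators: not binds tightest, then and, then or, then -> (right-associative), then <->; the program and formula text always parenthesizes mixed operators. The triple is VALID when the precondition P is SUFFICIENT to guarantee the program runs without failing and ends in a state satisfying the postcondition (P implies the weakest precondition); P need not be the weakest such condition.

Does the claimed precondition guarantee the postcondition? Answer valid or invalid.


Working backward. After the program, the postcondition q - 2 >= -5 -> 2*t - t > -7 must hold; in canonical form it is q >= -3 -> t > -7.
Before q := q + t: q + t >= -3 -> t > -7
Before q := m + q - 9: m + q + t >= 6 -> t > -7
The weakest precondition is m + q + t >= 6 -> t > -7.
Check whether m + q + t >= 6 -> t > -5 implies it.
Every state satisfying the precondition satisfies the weakest precondition: the implication holds.
Answer: valid


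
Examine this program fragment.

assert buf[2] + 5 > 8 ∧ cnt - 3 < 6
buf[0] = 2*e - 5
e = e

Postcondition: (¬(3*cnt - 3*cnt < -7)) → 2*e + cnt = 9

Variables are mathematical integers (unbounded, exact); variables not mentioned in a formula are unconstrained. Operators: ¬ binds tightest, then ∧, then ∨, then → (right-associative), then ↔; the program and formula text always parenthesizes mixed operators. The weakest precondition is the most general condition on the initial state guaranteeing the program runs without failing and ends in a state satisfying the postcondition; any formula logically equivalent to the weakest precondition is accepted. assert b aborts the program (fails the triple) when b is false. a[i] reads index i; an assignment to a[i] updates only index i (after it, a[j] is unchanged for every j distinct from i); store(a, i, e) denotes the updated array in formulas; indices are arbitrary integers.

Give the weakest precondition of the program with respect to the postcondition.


Working backward. After the program, the postcondition (¬(3*cnt - 3*cnt < -7)) → 2*e + cnt = 9 must hold; in canonical form it is cnt + 2*e = 9.
Before e := e: cnt + 2*e = 9
Before buf[0] := 2*e - 5: cnt + 2*e = 9
Before assert buf[2] + 5 > 8 ∧ cnt - 3 < 6: buf[2] > 3 ∧ cnt < 9 ∧ cnt + 2*e = 9
Answer: WP = buf[2] > 3 ∧ cnt < 9 ∧ cnt + 2*e = 9


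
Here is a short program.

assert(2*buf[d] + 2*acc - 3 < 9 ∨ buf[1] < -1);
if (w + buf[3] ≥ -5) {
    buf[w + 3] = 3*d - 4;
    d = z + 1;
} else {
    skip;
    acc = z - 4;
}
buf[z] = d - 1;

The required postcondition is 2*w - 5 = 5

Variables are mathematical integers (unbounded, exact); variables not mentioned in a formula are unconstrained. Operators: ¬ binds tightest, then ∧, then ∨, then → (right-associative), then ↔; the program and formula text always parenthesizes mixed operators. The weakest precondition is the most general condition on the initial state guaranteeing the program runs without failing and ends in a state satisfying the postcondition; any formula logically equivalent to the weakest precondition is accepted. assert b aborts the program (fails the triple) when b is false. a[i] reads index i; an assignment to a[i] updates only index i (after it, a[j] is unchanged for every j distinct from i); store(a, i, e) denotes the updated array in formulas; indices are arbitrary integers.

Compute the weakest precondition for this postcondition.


Working backward. After the program, the postcondition 2*w - 5 = 5 must hold; in canonical form it is 2*w = 10.
Before buf[z] := d - 1: 2*w = 10
Then branch requires 2*w = 10; else branch requires 2*w = 10.
Before the if: (buf[3] + w ≥ -5 → 2*w = 10) ∧ ((¬(buf[3] + w ≥ -5)) → 2*w = 10)
Before assert 2*buf[d] + 2*acc - 3 < 9 ∨ buf[1] < -1: (2*buf[d] + 2*acc < 12 ∨ buf[1] < -1) ∧ (buf[3] + w ≥ -5 → 2*w = 10) ∧ ((¬(buf[3] + w ≥ -5)) → 2*w = 10)
Answer: WP = (2*buf[d] + 2*acc < 12 ∨ buf[1] < -1) ∧ (buf[3] + w ≥ -5 → 2*w = 10) ∧ ((¬(buf[3] + w ≥ -5)) → 2*w = 10)


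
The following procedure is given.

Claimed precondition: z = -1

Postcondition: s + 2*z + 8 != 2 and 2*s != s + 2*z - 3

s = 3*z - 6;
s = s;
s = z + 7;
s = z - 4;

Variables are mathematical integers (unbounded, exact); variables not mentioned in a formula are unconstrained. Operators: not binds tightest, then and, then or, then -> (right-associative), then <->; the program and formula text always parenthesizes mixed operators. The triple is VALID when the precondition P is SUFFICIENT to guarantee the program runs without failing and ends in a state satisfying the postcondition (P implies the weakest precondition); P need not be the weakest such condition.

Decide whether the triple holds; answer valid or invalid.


Working backward. After the program, the postcondition s + 2*z + 8 != 2 and 2*s != s + 2*z - 3 must hold; in canonical form it is s + 2*z != -6 and s != 2*z - 3.
Before s := z - 4: 3*z != -2 and z != -1
Before s := z + 7: 3*z != -2 and z != -1
Before s := s: 3*z != -2 and z != -1
Before s := 3*z - 6: 3*z != -2 and z != -1
The weakest precondition is 3*z != -2 and z != -1.
Check whether z = -1 implies it.
Countermodel: at the initial state z = -1, the precondition holds but the weakest precondition fails.
Answer: invalid


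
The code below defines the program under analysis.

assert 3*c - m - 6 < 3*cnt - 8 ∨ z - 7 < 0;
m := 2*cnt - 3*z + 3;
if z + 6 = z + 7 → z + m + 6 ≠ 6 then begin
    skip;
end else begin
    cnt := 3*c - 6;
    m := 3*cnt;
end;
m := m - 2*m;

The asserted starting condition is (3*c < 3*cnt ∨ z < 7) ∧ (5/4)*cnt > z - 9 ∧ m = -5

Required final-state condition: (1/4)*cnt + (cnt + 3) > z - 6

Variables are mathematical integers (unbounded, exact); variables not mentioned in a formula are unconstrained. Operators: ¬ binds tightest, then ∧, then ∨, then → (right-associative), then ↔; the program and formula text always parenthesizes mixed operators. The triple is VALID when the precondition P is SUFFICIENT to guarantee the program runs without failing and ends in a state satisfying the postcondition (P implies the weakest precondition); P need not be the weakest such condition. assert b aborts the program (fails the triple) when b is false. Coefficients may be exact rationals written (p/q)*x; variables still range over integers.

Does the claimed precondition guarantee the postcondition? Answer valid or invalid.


Working backward. After the program, the postcondition (1/4)*cnt + (cnt + 3) > z - 6 must hold; in canonical form it is (5/4)*cnt > z - 9.
Before m := m - 2*m: (5/4)*cnt > z - 9
Then branch requires (5/4)*cnt > z - 9; else branch requires (15/4)*c > z - 3/2.
Before the if: (5/4)*cnt > z - 9
Before m := 2*cnt - 3*z + 3: (5/4)*cnt > z - 9
Before assert 3*c - m - 6 < 3*cnt - 8 ∨ z - 7 < 0: (3*c < 3*cnt + m - 2 ∨ z < 7) ∧ (5/4)*cnt > z - 9
The weakest precondition is (3*c < 3*cnt + m - 2 ∨ z < 7) ∧ (5/4)*cnt > z - 9.
Check whether (3*c < 3*cnt ∨ z < 7) ∧ (5/4)*cnt > z - 9 ∧ m = -5 implies it.
Countermodel: at the initial state c = -1, cnt = 0, m = -5, z = 7, the precondition holds but the weakest precondition fails.
Answer: invalid


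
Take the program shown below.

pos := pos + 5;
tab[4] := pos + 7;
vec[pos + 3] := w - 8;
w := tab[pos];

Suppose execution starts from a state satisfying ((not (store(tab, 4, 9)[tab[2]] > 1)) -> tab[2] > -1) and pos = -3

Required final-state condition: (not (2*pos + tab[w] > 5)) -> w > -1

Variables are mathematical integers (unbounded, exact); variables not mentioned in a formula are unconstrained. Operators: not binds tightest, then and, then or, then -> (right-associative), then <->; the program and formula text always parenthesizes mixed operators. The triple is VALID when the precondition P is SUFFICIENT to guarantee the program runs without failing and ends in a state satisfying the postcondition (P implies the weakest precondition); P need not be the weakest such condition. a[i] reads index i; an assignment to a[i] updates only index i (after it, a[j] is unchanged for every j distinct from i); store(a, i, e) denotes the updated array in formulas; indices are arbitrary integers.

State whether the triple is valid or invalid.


Working backward. After the program, the postcondition (not (2*pos + tab[w] > 5)) -> w > -1 must hold; in canonical form it is (not (tab[w] + 2*pos > 5)) -> w > -1.
Before w := tab[pos]: (not (tab[tab[pos]] + 2*pos > 5)) -> tab[pos] > -1
Before vec[pos + 3] := w - 8: (not (tab[tab[pos]] + 2*pos > 5)) -> tab[pos] > -1
Before tab[4] := pos + 7: (not (store(tab, 4, pos + 7)[store(tab, 4, pos + 7)[pos]] + 2*pos > 5)) -> store(tab, 4, pos + 7)[pos] > -1
Before pos := pos + 5: (not (store(tab, 4, pos + 12)[store(tab, 4, pos + 12)[pos + 5]] + 2*pos > -5)) -> store(tab, 4, pos + 12)[pos + 5] > -1
The weakest precondition is (not (store(tab, 4, pos + 12)[store(tab, 4, pos + 12)[pos + 5]] + 2*pos > -5)) -> store(tab, 4, pos + 12)[pos + 5] > -1.
Check whether ((not (store(tab, 4, 9)[tab[2]] > 1)) -> tab[2] > -1) and pos = -3 implies it.
Every state satisfying the precondition satisfies the weakest precondition: the implication holds.
Answer: valid


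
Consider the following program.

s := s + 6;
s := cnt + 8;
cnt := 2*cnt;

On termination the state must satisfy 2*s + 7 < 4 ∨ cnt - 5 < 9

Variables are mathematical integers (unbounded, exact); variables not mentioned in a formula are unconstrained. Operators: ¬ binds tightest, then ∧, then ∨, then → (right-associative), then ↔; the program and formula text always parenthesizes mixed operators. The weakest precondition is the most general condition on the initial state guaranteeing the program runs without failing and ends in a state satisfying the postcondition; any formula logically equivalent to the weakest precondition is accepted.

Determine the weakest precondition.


Working backward. After the program, the postcondition 2*s + 7 < 4 ∨ cnt - 5 < 9 must hold; in canonical form it is 2*s < -3 ∨ cnt < 14.
Before cnt := 2*cnt: 2*s < -3 ∨ 2*cnt < 14
Before s := cnt + 8: 2*cnt < -19 ∨ 2*cnt < 14
Before s := s + 6: 2*cnt < -19 ∨ 2*cnt < 14
Answer: WP = 2*cnt < -19 ∨ 2*cnt < 14


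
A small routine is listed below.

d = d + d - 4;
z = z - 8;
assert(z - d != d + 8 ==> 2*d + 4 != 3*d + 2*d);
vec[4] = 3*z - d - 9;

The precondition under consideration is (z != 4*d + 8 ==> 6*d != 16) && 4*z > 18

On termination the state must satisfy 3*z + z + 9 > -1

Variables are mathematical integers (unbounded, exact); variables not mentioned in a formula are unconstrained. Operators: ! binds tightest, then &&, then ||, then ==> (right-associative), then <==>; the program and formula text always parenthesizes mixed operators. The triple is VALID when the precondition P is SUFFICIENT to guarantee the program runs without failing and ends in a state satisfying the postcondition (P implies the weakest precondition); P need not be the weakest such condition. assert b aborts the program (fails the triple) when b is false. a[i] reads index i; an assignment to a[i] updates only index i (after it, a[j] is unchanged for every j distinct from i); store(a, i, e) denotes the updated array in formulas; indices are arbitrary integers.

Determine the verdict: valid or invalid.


Working backward. After the program, the postcondition 3*z + z + 9 > -1 must hold; in canonical form it is 4*z > -10.
Before vec[4] := 3*z - d - 9: 4*z > -10
Before assert z - d != d + 8 ==> 2*d + 4 != 3*d + 2*d: (z != 2*d + 8 ==> 3*d != 4) && 4*z > -10
Before z := z - 8: (z != 2*d + 16 ==> 3*d != 4) && 4*z > 22
Before d := d + d - 4: (z != 4*d + 8 ==> 6*d != 16) && 4*z > 22
The weakest precondition is (z != 4*d + 8 ==> 6*d != 16) && 4*z > 22.
Check whether (z != 4*d + 8 ==> 6*d != 16) && 4*z > 18 implies it.
Countermodel: at the initial state d = 0, z = 5, the precondition holds but the weakest precondition fails.
Answer: invalid


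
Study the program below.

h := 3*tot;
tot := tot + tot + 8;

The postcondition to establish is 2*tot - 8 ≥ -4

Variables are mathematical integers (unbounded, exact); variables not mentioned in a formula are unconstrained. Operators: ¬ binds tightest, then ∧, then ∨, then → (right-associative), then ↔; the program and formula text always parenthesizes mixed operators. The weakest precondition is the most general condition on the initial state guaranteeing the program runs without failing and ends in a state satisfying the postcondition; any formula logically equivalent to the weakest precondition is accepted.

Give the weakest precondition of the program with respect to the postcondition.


Working backward. After the program, the postcondition 2*tot - 8 ≥ -4 must hold; in canonical form it is 2*tot ≥ 4.
Before tot := tot + tot + 8: 4*tot ≥ -12
Before h := 3*tot: 4*tot ≥ -12
Answer: WP = 4*tot ≥ -12


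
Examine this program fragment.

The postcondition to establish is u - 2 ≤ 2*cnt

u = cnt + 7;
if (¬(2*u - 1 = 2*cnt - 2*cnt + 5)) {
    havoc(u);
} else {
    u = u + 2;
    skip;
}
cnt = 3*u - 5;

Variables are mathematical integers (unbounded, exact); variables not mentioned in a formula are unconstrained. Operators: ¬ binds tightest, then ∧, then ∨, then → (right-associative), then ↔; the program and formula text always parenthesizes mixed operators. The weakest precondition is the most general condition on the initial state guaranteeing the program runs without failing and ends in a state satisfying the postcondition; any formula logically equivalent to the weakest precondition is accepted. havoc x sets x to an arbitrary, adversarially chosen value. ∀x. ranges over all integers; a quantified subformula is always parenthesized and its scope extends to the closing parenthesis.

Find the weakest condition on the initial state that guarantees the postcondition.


Working backward. After the program, the postcondition u - 2 ≤ 2*cnt must hold; in canonical form it is u ≤ 2*cnt + 2.
Before cnt := 3*u - 5: 5*u ≥ 8
Then branch requires ∀u_1. 5*u_1 ≥ 8; else branch requires 5*u ≥ -2.
Before the if: ((¬(2*u = 6)) → (∀u_1. 5*u_1 ≥ 8)) ∧ (2*u = 6 → 5*u ≥ -2)
Before u := cnt + 7: ((¬(2*cnt = -8)) → (∀u_1. 5*u_1 ≥ 8)) ∧ (2*cnt = -8 → 5*cnt ≥ -37)
Answer: WP = ((¬(2*cnt = -8)) → (∀u_1. 5*u_1 ≥ 8)) ∧ (2*cnt = -8 → 5*cnt ≥ -37)
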